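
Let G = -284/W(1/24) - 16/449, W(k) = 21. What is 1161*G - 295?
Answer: -50405909/3143 ≈ -16038.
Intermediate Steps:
G = -127852/9429 (G = -284/21 - 16/449 = -127852/9429 ≈ -13.559)
1161*G - 295 = 1161*(-127852/9429) - 295 = -49478724/3143 - 295 = -50405909/3143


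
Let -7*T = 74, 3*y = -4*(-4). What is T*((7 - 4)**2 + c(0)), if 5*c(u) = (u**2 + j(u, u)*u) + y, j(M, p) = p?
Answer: -11174/105 ≈ -106.42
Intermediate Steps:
y = 16/3 (y = (-4*(-4))/3 = (1/3)*16 = 16/3 ≈ 5.3333)
T = -74/7 (T = -1/7*74 = -74/7 ≈ -10.571)
c(u) = 16/15 + 2*u**2/5 (c(u) = ((u**2 + u*u) + 16/3)/5 = ((u**2 + u**2) + 16/3)/5 = (2*u**2 + 16/3)/5 = (16/3 + 2*u**2)/5 = 16/15 + 2*u**2/5)
T*((7 - 4)**2 + c(0)) = -74*((7 - 4)**2 + (16/15 + (2/5)*0**2))/7 = -74*(3**2 + (16/15 + (2/5)*0))/7 = -74*(9 + (16/15 + 0))/7 = -74*(9 + 16/15)/7 = -74/7*151/15 = -11174/105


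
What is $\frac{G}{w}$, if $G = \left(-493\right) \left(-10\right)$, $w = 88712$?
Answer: $\frac{2465}{44356} \approx 0.055573$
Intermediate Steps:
$G = 4930$
$\frac{G}{w} = \frac{4930}{88712} = 4930 \cdot \frac{1}{88712} = \frac{2465}{44356}$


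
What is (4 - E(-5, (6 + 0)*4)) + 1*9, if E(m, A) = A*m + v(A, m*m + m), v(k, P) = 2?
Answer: 131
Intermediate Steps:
E(m, A) = 2 + A*m (E(m, A) = A*m + 2 = 2 + A*m)
(4 - E(-5, (6 + 0)*4)) + 1*9 = (4 - (2 + ((6 + 0)*4)*(-5))) + 1*9 = (4 - (2 + (6*4)*(-5))) + 9 = (4 - (2 + 24*(-5))) + 9 = (4 - (2 - 120)) + 9 = (4 - 1*(-118)) + 9 = (4 + 118) + 9 = 122 + 9 = 131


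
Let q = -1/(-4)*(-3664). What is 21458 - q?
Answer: 22374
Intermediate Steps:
q = -916 (q = -1*(-¼)*(-3664) = (¼)*(-3664) = -916)
21458 - q = 21458 - 1*(-916) = 21458 + 916 = 22374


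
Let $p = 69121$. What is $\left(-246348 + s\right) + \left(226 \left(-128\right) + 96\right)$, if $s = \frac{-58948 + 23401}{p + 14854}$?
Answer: $- \frac{23108276047}{83975} \approx -2.7518 \cdot 10^{5}$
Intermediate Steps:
$s = - \frac{35547}{83975}$ ($s = \frac{-58948 + 23401}{69121 + 14854} = - \frac{35547}{83975} \approx -0.4233$)
$\left(-246348 + s\right) + \left(226 \left(-128\right) + 96\right) = \left(-246348 - \frac{35547}{83975}\right) + \left(226 \left(-128\right) + 96\right) = - \frac{20687108847}{83975} + \left(-28928 + 96\right) = - \frac{20687108847}{83975} - 28832 = - \frac{23108276047}{83975}$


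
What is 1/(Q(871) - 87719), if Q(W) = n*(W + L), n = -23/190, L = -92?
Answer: -10/878133 ≈ -1.1388e-5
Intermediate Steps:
n = -23/190 (n = -23*1/190 = -23/190 ≈ -0.12105)
Q(W) = 1058/95 - 23*W/190 (Q(W) = -23*(W - 92)/190 = -23*(-92 + W)/190 = 1058/95 - 23*W/190)
1/(Q(871) - 87719) = 1/((1058/95 - 23/190*871) - 87719) = 1/((1058/95 - 20033/190) - 87719) = 1/(-943/10 - 87719) = 1/(-878133/10) = -10/878133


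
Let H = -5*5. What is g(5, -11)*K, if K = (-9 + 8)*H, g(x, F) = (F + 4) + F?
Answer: -450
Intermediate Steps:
H = -25
g(x, F) = 4 + 2*F (g(x, F) = (4 + F) + F = 4 + 2*F)
K = 25 (K = (-9 + 8)*(-25) = -1*(-25) = 25)
g(5, -11)*K = (4 + 2*(-11))*25 = (4 - 22)*25 = -18*25 = -450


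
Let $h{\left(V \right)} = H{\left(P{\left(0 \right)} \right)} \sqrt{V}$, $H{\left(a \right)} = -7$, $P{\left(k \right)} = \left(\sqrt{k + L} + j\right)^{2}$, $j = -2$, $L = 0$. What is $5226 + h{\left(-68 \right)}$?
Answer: $5226 - 14 i \sqrt{17} \approx 5226.0 - 57.723 i$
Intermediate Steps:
$P{\left(k \right)} = \left(-2 + \sqrt{k}\right)^{2}$ ($P{\left(k \right)} = \left(\sqrt{k + 0} - 2\right)^{2} = \left(\sqrt{k} - 2\right)^{2} = \left(-2 + \sqrt{k}\right)^{2}$)
$h{\left(V \right)} = - 7 \sqrt{V}$
$5226 + h{\left(-68 \right)} = 5226 - 7 \sqrt{-68} = 5226 - 7 \cdot 2 i \sqrt{17} = 5226 - 14 i \sqrt{17}$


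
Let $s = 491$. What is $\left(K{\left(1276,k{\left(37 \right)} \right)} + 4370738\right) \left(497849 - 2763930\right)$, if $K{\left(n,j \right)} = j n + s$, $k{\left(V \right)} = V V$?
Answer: $-13864048981913$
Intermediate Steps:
$k{\left(V \right)} = V^{2}$
$K{\left(n,j \right)} = 491 + j n$ ($K{\left(n,j \right)} = j n + 491 = 491 + j n$)
$\left(K{\left(1276,k{\left(37 \right)} \right)} + 4370738\right) \left(497849 - 2763930\right) = \left(\left(491 + 37^{2} \cdot 1276\right) + 4370738\right) \left(497849 - 2763930\right) = \left(\left(491 + 1369 \cdot 1276\right) + 4370738\right) \left(-2266081\right) = \left(\left(491 + 1746844\right) + 4370738\right) \left(-2266081\right) = \left(1747335 + 4370738\right) \left(-2266081\right) = 6118073 \left(-2266081\right) = -13864048981913$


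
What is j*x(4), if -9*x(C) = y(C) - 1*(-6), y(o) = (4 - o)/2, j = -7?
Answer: 14/3 ≈ 4.6667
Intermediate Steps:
y(o) = 2 - o/2 (y(o) = (4 - o)*(½) = 2 - o/2)
x(C) = -8/9 + C/18 (x(C) = -((2 - C/2) - 1*(-6))/9 = -((2 - C/2) + 6)/9 = -(8 - C/2)/9 = -8/9 + C/18)
j*x(4) = -7*(-8/9 + (1/18)*4) = -7*(-8/9 + 2/9) = -7*(-⅔) = 14/3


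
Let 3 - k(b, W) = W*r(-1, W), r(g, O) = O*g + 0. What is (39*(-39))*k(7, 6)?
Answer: -59319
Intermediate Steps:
r(g, O) = O*g
k(b, W) = 3 + W² (k(b, W) = 3 - W*W*(-1) = 3 - W*(-W) = 3 - (-1)*W² = 3 + W²)
(39*(-39))*k(7, 6) = (39*(-39))*(3 + 6²) = -1521*(3 + 36) = -1521*39 = -59319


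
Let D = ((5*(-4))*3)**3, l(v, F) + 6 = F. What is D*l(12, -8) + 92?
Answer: 3024092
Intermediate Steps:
l(v, F) = -6 + F
D = -216000 (D = (-20*3)**3 = (-60)**3 = -216000)
D*l(12, -8) + 92 = -216000*(-6 - 8) + 92 = -216000*(-14) + 92 = 3024000 + 92 = 3024092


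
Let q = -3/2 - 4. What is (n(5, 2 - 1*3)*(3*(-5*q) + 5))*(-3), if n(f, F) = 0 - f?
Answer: 2625/2 ≈ 1312.5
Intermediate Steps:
q = -11/2 (q = -3*½ - 4 = -3/2 - 4 = -11/2 ≈ -5.5000)
n(f, F) = -f
(n(5, 2 - 1*3)*(3*(-5*q) + 5))*(-3) = ((-1*5)*(3*(-5*(-11/2)) + 5))*(-3) = -5*(3*(55/2) + 5)*(-3) = -5*(165/2 + 5)*(-3) = -5*175/2*(-3) = -875/2*(-3) = 2625/2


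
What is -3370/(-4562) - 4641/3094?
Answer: -3473/4562 ≈ -0.76129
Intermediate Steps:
-3370/(-4562) - 4641/3094 = -3370*(-1/4562) - 4641*1/3094 = 1685/2281 - 3/2 = -3473/4562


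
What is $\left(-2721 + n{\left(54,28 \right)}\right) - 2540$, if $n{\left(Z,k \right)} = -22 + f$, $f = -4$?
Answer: $-5287$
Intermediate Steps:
$n{\left(Z,k \right)} = -26$ ($n{\left(Z,k \right)} = -22 - 4 = -26$)
$\left(-2721 + n{\left(54,28 \right)}\right) - 2540 = \left(-2721 - 26\right) - 2540 = -2747 - 2540 = -5287$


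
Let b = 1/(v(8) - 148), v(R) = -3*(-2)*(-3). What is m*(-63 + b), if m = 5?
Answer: -52295/166 ≈ -315.03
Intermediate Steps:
v(R) = -18 (v(R) = 6*(-3) = -18)
b = -1/166 (b = 1/(-18 - 148) = 1/(-166) = -1/166 ≈ -0.0060241)
m*(-63 + b) = 5*(-63 - 1/166) = 5*(-10459/166) = -52295/166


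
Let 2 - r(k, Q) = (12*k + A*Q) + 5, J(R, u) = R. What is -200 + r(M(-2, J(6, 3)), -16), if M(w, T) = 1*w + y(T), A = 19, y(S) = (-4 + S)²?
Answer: 77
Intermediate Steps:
M(w, T) = w + (-4 + T)² (M(w, T) = 1*w + (-4 + T)² = w + (-4 + T)²)
r(k, Q) = -3 - 19*Q - 12*k (r(k, Q) = 2 - ((12*k + 19*Q) + 5) = 2 - (5 + 12*k + 19*Q) = 2 + (-5 - 19*Q - 12*k) = -3 - 19*Q - 12*k)
-200 + r(M(-2, J(6, 3)), -16) = -200 + (-3 - 19*(-16) - 12*(-2 + (-4 + 6)²)) = -200 + (-3 + 304 - 12*(-2 + 2²)) = -200 + (-3 + 304 - 12*(-2 + 4)) = -200 + (-3 + 304 - 12*2) = -200 + (-3 + 304 - 24) = -200 + 277 = 77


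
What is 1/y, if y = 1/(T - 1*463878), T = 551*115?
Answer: -400513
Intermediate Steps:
T = 63365
y = -1/400513 (y = 1/(63365 - 1*463878) = 1/(63365 - 463878) = 1/(-400513) = -1/400513 ≈ -2.4968e-6)
1/y = 1/(-1/400513) = -400513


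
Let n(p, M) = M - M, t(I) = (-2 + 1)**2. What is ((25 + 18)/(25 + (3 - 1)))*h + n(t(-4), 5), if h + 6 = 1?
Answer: -215/27 ≈ -7.9630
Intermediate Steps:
h = -5 (h = -6 + 1 = -5)
t(I) = 1 (t(I) = (-1)**2 = 1)
n(p, M) = 0
((25 + 18)/(25 + (3 - 1)))*h + n(t(-4), 5) = ((25 + 18)/(25 + (3 - 1)))*(-5) + 0 = (43/(25 + 2))*(-5) + 0 = (43/27)*(-5) + 0 = -215/27 + 0 = -215/27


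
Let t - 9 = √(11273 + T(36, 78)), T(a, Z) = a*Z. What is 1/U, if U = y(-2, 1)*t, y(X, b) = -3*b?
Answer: 3/14000 - √14081/42000 ≈ -0.0026110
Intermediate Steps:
T(a, Z) = Z*a
t = 9 + √14081 (t = 9 + √(11273 + 78*36) = 9 + √(11273 + 2808) = 9 + √14081 ≈ 127.66)
U = -27 - 3*√14081 (U = (-3*1)*(9 + √14081) = -3*(9 + √14081) = -27 - 3*√14081 ≈ -382.99)
1/U = 1/(-27 - 3*√14081)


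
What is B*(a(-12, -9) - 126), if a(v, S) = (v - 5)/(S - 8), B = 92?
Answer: -11500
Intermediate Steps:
a(v, S) = (-5 + v)/(-8 + S)
B*(a(-12, -9) - 126) = 92*((-5 - 12)/(-8 - 9) - 126) = 92*(-17/(-17) - 126) = 92*(-1/17*(-17) - 126) = 92*(1 - 126) = 92*(-125) = -11500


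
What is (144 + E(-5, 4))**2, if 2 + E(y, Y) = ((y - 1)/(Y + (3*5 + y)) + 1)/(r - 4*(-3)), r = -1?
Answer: 119639844/5929 ≈ 20179.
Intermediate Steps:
E(y, Y) = -21/11 + (-1 + y)/(11*(15 + Y + y)) (E(y, Y) = -2 + ((y - 1)/(Y + (3*5 + y)) + 1)/(-1 - 4*(-3)) = -2 + ((-1 + y)/(Y + (15 + y)) + 1)/(-1 + 12) = -2 + ((-1 + y)/(15 + Y + y) + 1)/11 = -2 + ((-1 + y)/(15 + Y + y) + 1)*(1/11) = -2 + (1 + (-1 + y)/(15 + Y + y))*(1/11) = -2 + (1/11 + (-1 + y)/(11*(15 + Y + y))) = -21/11 + (-1 + y)/(11*(15 + Y + y)))
(144 + E(-5, 4))**2 = (144 + (-316 - 21*4 - 20*(-5))/(11*(15 + 4 - 5)))**2 = (144 + (1/11)*(-316 - 84 + 100)/14)**2 = (144 + (1/11)*(1/14)*(-300))**2 = (144 - 150/77)**2 = (10938/77)**2 = 119639844/5929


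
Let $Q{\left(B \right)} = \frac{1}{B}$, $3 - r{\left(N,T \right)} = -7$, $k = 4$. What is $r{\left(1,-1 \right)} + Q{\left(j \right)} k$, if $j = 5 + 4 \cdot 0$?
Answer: $\frac{54}{5} \approx 10.8$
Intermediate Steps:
$j = 5$ ($j = 5 + 0 = 5$)
$r{\left(N,T \right)} = 10$ ($r{\left(N,T \right)} = 3 - -7 = 3 + 7 = 10$)
$r{\left(1,-1 \right)} + Q{\left(j \right)} k = 10 + \frac{1}{5} \cdot 4 = 10 + \frac{4}{5} = \frac{54}{5}$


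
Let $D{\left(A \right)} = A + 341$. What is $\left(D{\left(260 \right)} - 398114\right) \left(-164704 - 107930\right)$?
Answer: $108375559242$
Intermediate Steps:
$D{\left(A \right)} = 341 + A$
$\left(D{\left(260 \right)} - 398114\right) \left(-164704 - 107930\right) = \left(\left(341 + 260\right) - 398114\right) \left(-164704 - 107930\right) = \left(601 - 398114\right) \left(-272634\right) = \left(-397513\right) \left(-272634\right) = 108375559242$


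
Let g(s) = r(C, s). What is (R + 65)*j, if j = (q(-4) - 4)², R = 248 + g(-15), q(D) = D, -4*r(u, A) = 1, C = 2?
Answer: 20016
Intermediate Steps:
r(u, A) = -¼ (r(u, A) = -¼*1 = -¼)
g(s) = -¼
R = 991/4 (R = 248 - ¼ = 991/4 ≈ 247.75)
j = 64 (j = (-4 - 4)² = (-8)² = 64)
(R + 65)*j = (991/4 + 65)*64 = (1251/4)*64 = 20016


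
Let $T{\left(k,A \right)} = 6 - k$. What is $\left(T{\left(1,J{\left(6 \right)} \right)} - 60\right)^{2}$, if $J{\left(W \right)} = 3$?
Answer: $3025$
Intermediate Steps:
$\left(T{\left(1,J{\left(6 \right)} \right)} - 60\right)^{2} = \left(\left(6 - 1\right) - 60\right)^{2} = \left(5 - 60\right)^{2} = \left(-55\right)^{2} = 3025$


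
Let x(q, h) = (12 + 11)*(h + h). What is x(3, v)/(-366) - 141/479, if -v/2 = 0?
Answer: -141/479 ≈ -0.29436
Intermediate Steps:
v = 0 (v = -2*0 = 0)
x(q, h) = 46*h (x(q, h) = 23*(2*h) = 46*h)
x(3, v)/(-366) - 141/479 = (46*0)/(-366) - 141/479 = 0*(-1/366) - 141*1/479 = 0 - 141/479 = -141/479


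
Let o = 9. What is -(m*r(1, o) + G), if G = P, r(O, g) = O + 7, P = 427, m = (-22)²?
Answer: -4299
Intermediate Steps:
m = 484
r(O, g) = 7 + O
G = 427
-(m*r(1, o) + G) = -(484*(7 + 1) + 427) = -(484*8 + 427) = -(3872 + 427) = -1*4299 = -4299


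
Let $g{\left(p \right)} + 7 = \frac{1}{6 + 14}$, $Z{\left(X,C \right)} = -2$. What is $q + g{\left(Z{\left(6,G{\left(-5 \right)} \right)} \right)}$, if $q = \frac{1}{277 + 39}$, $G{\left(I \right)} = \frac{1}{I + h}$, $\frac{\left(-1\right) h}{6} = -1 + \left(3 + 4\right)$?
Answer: $- \frac{2744}{395} \approx -6.9468$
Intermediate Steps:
$h = -36$ ($h = - 6 \left(-1 + \left(3 + 4\right)\right) = - 6 \left(-1 + 7\right) = \left(-6\right) 6 = -36$)
$G{\left(I \right)} = \frac{1}{-36 + I}$ ($G{\left(I \right)} = \frac{1}{I - 36} = \frac{1}{-36 + I}$)
$g{\left(p \right)} = - \frac{139}{20}$ ($g{\left(p \right)} = -7 + \frac{1}{6 + 14} = -7 + \frac{1}{20} = - \frac{139}{20}$)
$q = \frac{1}{316} \approx 0.0031646$
$q + g{\left(Z{\left(6,G{\left(-5 \right)} \right)} \right)} = \frac{1}{316} - \frac{139}{20} = - \frac{2744}{395}$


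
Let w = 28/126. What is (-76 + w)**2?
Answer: 465124/81 ≈ 5742.3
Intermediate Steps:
w = 2/9 (w = 28*(1/126) = 2/9 ≈ 0.22222)
(-76 + w)**2 = (-76 + 2/9)**2 = (-682/9)**2 = 465124/81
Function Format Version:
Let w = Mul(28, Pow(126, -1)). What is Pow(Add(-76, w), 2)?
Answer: Rational(465124, 81) ≈ 5742.3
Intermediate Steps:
w = Rational(2, 9) (w = Mul(28, Rational(1, 126)) = Rational(2, 9) ≈ 0.22222)
Pow(Add(-76, w), 2) = Pow(Add(-76, Rational(2, 9)), 2) = Pow(Rational(-682, 9), 2) = Rational(465124, 81)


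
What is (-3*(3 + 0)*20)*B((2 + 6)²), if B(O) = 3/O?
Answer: -135/16 ≈ -8.4375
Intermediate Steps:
(-3*(3 + 0)*20)*B((2 + 6)²) = (-3*(3 + 0)*20)*(3/((2 + 6)²)) = (-3*3*20)*(3/(8²)) = (-9*20)*(3/64) = -540/64 = -180*3/64 = -135/16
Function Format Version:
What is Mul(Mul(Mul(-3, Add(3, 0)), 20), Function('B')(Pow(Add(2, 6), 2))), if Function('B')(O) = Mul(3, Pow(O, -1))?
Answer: Rational(-135, 16) ≈ -8.4375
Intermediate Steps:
Mul(Mul(Mul(-3, Add(3, 0)), 20), Function('B')(Pow(Add(2, 6), 2))) = Mul(Mul(Mul(-3, Add(3, 0)), 20), Mul(3, Pow(Pow(Add(2, 6), 2), -1))) = Mul(Mul(Mul(-3, 3), 20), Mul(3, Pow(Pow(8, 2), -1))) = Mul(Mul(-9, 20), Mul(3, Pow(64, -1))) = Mul(-180, Mul(3, Rational(1, 64))) = Mul(-180, Rational(3, 64)) = Rational(-135, 16)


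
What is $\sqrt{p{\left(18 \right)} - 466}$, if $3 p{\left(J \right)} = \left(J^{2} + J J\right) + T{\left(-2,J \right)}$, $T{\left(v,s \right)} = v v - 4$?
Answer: $5 i \sqrt{10} \approx 15.811 i$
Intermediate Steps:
$T{\left(v,s \right)} = -4 + v^{2}$ ($T{\left(v,s \right)} = v^{2} - 4 = -4 + v^{2}$)
$p{\left(J \right)} = \frac{2 J^{2}}{3}$ ($p{\left(J \right)} = \frac{\left(J^{2} + J J\right) - \left(4 - \left(-2\right)^{2}\right)}{3} = \frac{\left(J^{2} + J^{2}\right) + \left(-4 + 4\right)}{3} = \frac{2 J^{2} + 0}{3} = \frac{2 J^{2}}{3}$)
$\sqrt{p{\left(18 \right)} - 466} = \sqrt{\frac{2 \cdot 18^{2}}{3} - 466} = \sqrt{\frac{2}{3} \cdot 324 - 466} = \sqrt{216 - 466} = \sqrt{-250} = 5 i \sqrt{10}$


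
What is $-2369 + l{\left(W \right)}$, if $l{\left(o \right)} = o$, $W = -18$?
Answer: $-2387$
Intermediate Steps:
$-2369 + l{\left(W \right)} = -2369 - 18 = -2387$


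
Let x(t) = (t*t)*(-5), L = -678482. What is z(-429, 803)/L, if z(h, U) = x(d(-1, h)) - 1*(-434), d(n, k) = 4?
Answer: -177/339241 ≈ -0.00052175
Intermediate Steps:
x(t) = -5*t**2 (x(t) = t**2*(-5) = -5*t**2)
z(h, U) = 354 (z(h, U) = -5*4**2 - 1*(-434) = -5*16 + 434 = -80 + 434 = 354)
z(-429, 803)/L = 354/(-678482) = 354*(-1/678482) = -177/339241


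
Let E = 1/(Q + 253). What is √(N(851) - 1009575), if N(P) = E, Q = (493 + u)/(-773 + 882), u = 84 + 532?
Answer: I*√830765732029926/28686 ≈ 1004.8*I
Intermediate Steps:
u = 616
Q = 1109/109 (Q = (493 + 616)/(-773 + 882) = 1109/109 ≈ 10.174)
E = 109/28686 (E = 1/(1109/109 + 253) = 1/(28686/109) = 109/28686 ≈ 0.0037998)
N(P) = 109/28686
√(N(851) - 1009575) = √(109/28686 - 1009575) = √(-28960668341/28686) = I*√830765732029926/28686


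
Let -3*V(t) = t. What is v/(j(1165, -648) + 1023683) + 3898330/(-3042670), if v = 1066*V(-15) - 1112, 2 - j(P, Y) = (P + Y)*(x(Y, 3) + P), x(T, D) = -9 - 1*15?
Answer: -755952609/594537718 ≈ -1.2715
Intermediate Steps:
V(t) = -t/3
x(T, D) = -24 (x(T, D) = -9 - 15 = -24)
j(P, Y) = 2 - (-24 + P)*(P + Y) (j(P, Y) = 2 - (P + Y)*(-24 + P) = 2 - (-24 + P)*(P + Y))
v = 4218 (v = 1066*(-1/3*(-15)) - 1112 = 1066*5 - 1112 = 5330 - 1112 = 4218)
v/(j(1165, -648) + 1023683) + 3898330/(-3042670) = 4218/((2 - 1*1165**2 + 24*1165 + 24*(-648) - 1*1165*(-648)) + 1023683) + 3898330/(-3042670) = 4218/((2 - 1*1357225 + 27960 - 15552 + 754920) + 1023683) + 3898330*(-1/3042670) = 4218/((2 - 1357225 + 27960 - 15552 + 754920) + 1023683) - 389833/304267 = 4218/(-589895 + 1023683) - 389833/304267 = 4218/433788 - 389833/304267 = 4218*(1/433788) - 389833/304267 = 19/1954 - 389833/304267 = -755952609/594537718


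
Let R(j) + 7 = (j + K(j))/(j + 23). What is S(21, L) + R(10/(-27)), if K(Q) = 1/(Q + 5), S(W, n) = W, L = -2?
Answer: 1068729/76375 ≈ 13.993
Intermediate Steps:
K(Q) = 1/(5 + Q)
R(j) = -7 + (j + 1/(5 + j))/(23 + j) (R(j) = -7 + (j + 1/(5 + j))/(j + 23) = -7 + (j + 1/(5 + j))/(23 + j))
S(21, L) + R(10/(-27)) = 21 + (1 - (5 + 10/(-27))*(161 + 6*(10/(-27))))/((5 + 10/(-27))*(23 + 10/(-27))) = 21 + (1 - (5 + 10*(-1/27))*(161 + 6*(10*(-1/27))))/((5 + 10*(-1/27))*(23 + 10*(-1/27))) = 21 + (1 - (5 - 10/27)*(161 + 6*(-10/27)))/((5 - 10/27)*(23 - 10/27)) = 21 + (1 - 1*125/27*(161 - 20/9))/((125/27)*(611/27)) = 21 + (27/125)*(27/611)*(1 - 1*125/27*1429/9) = 21 + (27/125)*(27/611)*(1 - 178625/243) = 21 + (27/125)*(27/611)*(-178382/243) = 21 - 535146/76375 = 1068729/76375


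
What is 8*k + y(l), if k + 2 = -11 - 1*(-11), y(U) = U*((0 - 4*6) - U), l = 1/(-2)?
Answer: -17/4 ≈ -4.2500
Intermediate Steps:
l = -½ (l = 1*(-½) = -½ ≈ -0.50000)
y(U) = U*(-24 - U) (y(U) = U*((0 - 24) - U) = U*(-24 - U))
k = -2 (k = -2 + (-11 - 1*(-11)) = -2 + (-11 + 11) = -2 + 0 = -2)
8*k + y(l) = 8*(-2) - 1*(-½)*(24 - ½) = -16 - 1*(-½)*47/2 = -16 + 47/4 = -17/4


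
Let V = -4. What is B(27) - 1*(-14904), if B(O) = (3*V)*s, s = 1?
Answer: 14892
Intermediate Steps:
B(O) = -12 (B(O) = (3*(-4))*1 = -12*1 = -12)
B(27) - 1*(-14904) = -12 - 1*(-14904) = -12 + 14904 = 14892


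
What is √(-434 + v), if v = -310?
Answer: 2*I*√186 ≈ 27.276*I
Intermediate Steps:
√(-434 + v) = √(-434 - 310) = √(-744) = 2*I*√186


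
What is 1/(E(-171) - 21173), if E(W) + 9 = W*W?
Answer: 1/8059 ≈ 0.00012408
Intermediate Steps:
E(W) = -9 + W² (E(W) = -9 + W*W = -9 + W²)
1/(E(-171) - 21173) = 1/((-9 + (-171)²) - 21173) = 1/((-9 + 29241) - 21173) = 1/(29232 - 21173) = 1/8059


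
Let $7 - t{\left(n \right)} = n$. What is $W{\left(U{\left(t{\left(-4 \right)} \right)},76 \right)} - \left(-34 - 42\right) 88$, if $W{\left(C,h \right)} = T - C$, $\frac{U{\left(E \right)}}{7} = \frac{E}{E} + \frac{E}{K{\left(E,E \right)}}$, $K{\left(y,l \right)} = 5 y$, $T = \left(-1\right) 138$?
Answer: $\frac{32708}{5} \approx 6541.6$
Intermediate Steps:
$T = -138$
$t{\left(n \right)} = 7 - n$
$U{\left(E \right)} = \frac{42}{5}$ ($U{\left(E \right)} = 7 \left(\frac{E}{E} + \frac{E}{5 E}\right) = 7 \left(1 + E \frac{1}{5 E}\right) = 7 \left(1 + \frac{1}{5}\right) = 7 \cdot \frac{6}{5} = \frac{42}{5}$)
$W{\left(C,h \right)} = -138 - C$
$W{\left(U{\left(t{\left(-4 \right)} \right)},76 \right)} - \left(-34 - 42\right) 88 = \left(-138 - \frac{42}{5}\right) - \left(-34 - 42\right) 88 = \left(-138 - \frac{42}{5}\right) - \left(-76\right) 88 = - \frac{732}{5} - -6688 = - \frac{732}{5} + 6688 = \frac{32708}{5}$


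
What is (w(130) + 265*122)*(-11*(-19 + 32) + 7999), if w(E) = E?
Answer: 255005760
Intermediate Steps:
(w(130) + 265*122)*(-11*(-19 + 32) + 7999) = (130 + 265*122)*(-11*(-19 + 32) + 7999) = (130 + 32330)*(-11*13 + 7999) = 32460*(-143 + 7999) = 32460*7856 = 255005760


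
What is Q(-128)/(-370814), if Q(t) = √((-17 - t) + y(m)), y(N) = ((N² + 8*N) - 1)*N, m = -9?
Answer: -√39/370814 ≈ -1.6841e-5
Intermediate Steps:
y(N) = N*(-1 + N² + 8*N) (y(N) = (-1 + N² + 8*N)*N = N*(-1 + N² + 8*N))
Q(t) = √(-89 - t) (Q(t) = √((-17 - t) - 9*(-1 + (-9)² + 8*(-9))) = √((-17 - t) - 9*(-1 + 81 - 72)) = √((-17 - t) - 9*8) = √((-17 - t) - 72) = √(-89 - t))
Q(-128)/(-370814) = √(-89 - 1*(-128))/(-370814) = √(-89 + 128)*(-1/370814) = √39*(-1/370814) = -√39/370814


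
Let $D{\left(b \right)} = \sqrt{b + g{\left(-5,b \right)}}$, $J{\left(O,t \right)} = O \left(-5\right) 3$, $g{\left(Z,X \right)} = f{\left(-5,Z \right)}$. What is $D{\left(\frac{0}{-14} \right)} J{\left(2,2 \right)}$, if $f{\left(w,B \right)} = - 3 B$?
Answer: $- 30 \sqrt{15} \approx -116.19$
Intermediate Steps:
$g{\left(Z,X \right)} = - 3 Z$
$J{\left(O,t \right)} = - 15 O$ ($J{\left(O,t \right)} = - 5 O 3 = - 15 O$)
$D{\left(b \right)} = \sqrt{15 + b}$ ($D{\left(b \right)} = \sqrt{b - -15} = \sqrt{b + 15} = \sqrt{15 + b}$)
$D{\left(\frac{0}{-14} \right)} J{\left(2,2 \right)} = \sqrt{15 + \frac{0}{-14}} \left(\left(-15\right) 2\right) = \sqrt{15 + 0 \left(- \frac{1}{14}\right)} \left(-30\right) = \sqrt{15 + 0} \left(-30\right) = \sqrt{15} \left(-30\right) = - 30 \sqrt{15}$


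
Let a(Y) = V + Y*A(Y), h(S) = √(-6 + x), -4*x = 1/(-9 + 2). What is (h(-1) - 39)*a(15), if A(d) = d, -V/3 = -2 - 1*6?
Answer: -9711 + 249*I*√1169/14 ≈ -9711.0 + 608.11*I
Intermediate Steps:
V = 24 (V = -3*(-2 - 1*6) = -3*(-2 - 6) = -3*(-8) = 24)
x = 1/28 (x = -1/(4*(-9 + 2)) = -¼/(-7) = -¼*(-⅐) = 1/28 ≈ 0.035714)
h(S) = I*√1169/14 (h(S) = √(-6 + 1/28) = √(-167/28) = I*√1169/14)
a(Y) = 24 + Y² (a(Y) = 24 + Y*Y = 24 + Y²)
(h(-1) - 39)*a(15) = (I*√1169/14 - 39)*(24 + 15²) = (-39 + I*√1169/14)*(24 + 225) = (-39 + I*√1169/14)*249 = -9711 + 249*I*√1169/14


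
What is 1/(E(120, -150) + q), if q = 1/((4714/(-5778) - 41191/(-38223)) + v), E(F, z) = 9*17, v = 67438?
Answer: 827439350486/126598232893941 ≈ 0.0065359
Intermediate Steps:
E(F, z) = 153
q = 12269583/827439350486 (q = 1/((4714/(-5778) - 41191/(-38223)) + 67438) = 1/((4714*(-1/5778) - 41191*(-1/38223)) + 67438) = 1/((-2357/2889 + 41191/38223) + 67438) = 1/(3212132/12269583 + 67438) = 1/(827439350486/12269583) = 12269583/827439350486 ≈ 1.4828e-5)
1/(E(120, -150) + q) = 1/(153 + 12269583/827439350486) = 1/(126598232893941/827439350486) = 827439350486/126598232893941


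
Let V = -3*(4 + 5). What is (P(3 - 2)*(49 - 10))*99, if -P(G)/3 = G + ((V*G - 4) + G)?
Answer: 335907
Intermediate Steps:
V = -27 (V = -3*9 = -27)
P(G) = 12 + 75*G (P(G) = -3*(G + ((-27*G - 4) + G)) = -3*(G + ((-4 - 27*G) + G)) = -3*(G + (-4 - 26*G)) = -3*(-4 - 25*G) = 12 + 75*G)
(P(3 - 2)*(49 - 10))*99 = ((12 + 75*(3 - 2))*(49 - 10))*99 = ((12 + 75*1)*39)*99 = ((12 + 75)*39)*99 = (87*39)*99 = 3393*99 = 335907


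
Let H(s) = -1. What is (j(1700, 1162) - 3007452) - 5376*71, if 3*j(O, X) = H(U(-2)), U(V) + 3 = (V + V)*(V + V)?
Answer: -10167445/3 ≈ -3.3891e+6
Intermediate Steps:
U(V) = -3 + 4*V² (U(V) = -3 + (V + V)*(V + V) = -3 + (2*V)*(2*V) = -3 + 4*V²)
j(O, X) = -⅓ (j(O, X) = (⅓)*(-1) = -⅓)
(j(1700, 1162) - 3007452) - 5376*71 = (-⅓ - 3007452) - 5376*71 = -9022357/3 - 381696 = -10167445/3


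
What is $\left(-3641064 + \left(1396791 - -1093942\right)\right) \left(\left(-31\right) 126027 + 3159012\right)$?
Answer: $860246280075$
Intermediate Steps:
$\left(-3641064 + \left(1396791 - -1093942\right)\right) \left(\left(-31\right) 126027 + 3159012\right) = \left(-3641064 + \left(1396791 + 1093942\right)\right) \left(-3906837 + 3159012\right) = \left(-3641064 + 2490733\right) \left(-747825\right) = \left(-1150331\right) \left(-747825\right) = 860246280075$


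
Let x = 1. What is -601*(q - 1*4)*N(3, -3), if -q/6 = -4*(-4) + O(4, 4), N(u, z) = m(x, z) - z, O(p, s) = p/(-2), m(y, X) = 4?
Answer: 370216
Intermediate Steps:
O(p, s) = -p/2 (O(p, s) = p*(-1/2) = -p/2)
N(u, z) = 4 - z
q = -84 (q = -6*(-4*(-4) - 1/2*4) = -6*(16 - 2) = -6*14 = -84)
-601*(q - 1*4)*N(3, -3) = -601*(-84 - 1*4)*(4 - 1*(-3)) = -601*(-84 - 4)*(4 + 3) = -(-52888)*7 = -601*(-616) = 370216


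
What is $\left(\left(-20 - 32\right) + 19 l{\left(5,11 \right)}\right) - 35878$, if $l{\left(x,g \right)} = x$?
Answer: $-35835$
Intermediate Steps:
$\left(\left(-20 - 32\right) + 19 l{\left(5,11 \right)}\right) - 35878 = \left(\left(-20 - 32\right) + 19 \cdot 5\right) - 35878 = \left(\left(-20 - 32\right) + 95\right) - 35878 = \left(-52 + 95\right) - 35878 = 43 - 35878 = -35835$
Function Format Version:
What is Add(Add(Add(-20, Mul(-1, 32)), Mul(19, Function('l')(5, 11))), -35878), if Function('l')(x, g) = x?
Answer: -35835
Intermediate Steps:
Add(Add(Add(-20, Mul(-1, 32)), Mul(19, Function('l')(5, 11))), -35878) = Add(Add(Add(-20, Mul(-1, 32)), Mul(19, 5)), -35878) = Add(Add(Add(-20, -32), 95), -35878) = Add(Add(-52, 95), -35878) = Add(43, -35878) = -35835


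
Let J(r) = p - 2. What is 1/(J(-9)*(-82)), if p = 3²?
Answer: -1/574 ≈ -0.0017422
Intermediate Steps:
p = 9
J(r) = 7 (J(r) = 9 - 2 = 7)
1/(J(-9)*(-82)) = 1/(7*(-82)) = 1/(-574) = -1/574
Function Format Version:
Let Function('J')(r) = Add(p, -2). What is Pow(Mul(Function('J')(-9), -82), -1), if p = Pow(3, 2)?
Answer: Rational(-1, 574) ≈ -0.0017422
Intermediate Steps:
p = 9
Function('J')(r) = 7 (Function('J')(r) = Add(9, -2) = 7)
Pow(Mul(Function('J')(-9), -82), -1) = Pow(Mul(7, -82), -1) = Pow(-574, -1) = Rational(-1, 574)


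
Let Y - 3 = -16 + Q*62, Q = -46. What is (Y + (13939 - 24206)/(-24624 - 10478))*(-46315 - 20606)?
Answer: 6729372520923/35102 ≈ 1.9171e+8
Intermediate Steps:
Y = -2865 (Y = 3 + (-16 - 46*62) = 3 + (-16 - 2852) = 3 - 2868 = -2865)
(Y + (13939 - 24206)/(-24624 - 10478))*(-46315 - 20606) = (-2865 + (13939 - 24206)/(-24624 - 10478))*(-46315 - 20606) = (-2865 - 10267/(-35102))*(-66921) = (-2865 - 10267*(-1/35102))*(-66921) = (-2865 + 10267/35102)*(-66921) = -100556963/35102*(-66921) = 6729372520923/35102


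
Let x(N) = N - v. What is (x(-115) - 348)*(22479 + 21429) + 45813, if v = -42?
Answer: -18439455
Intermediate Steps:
x(N) = 42 + N (x(N) = N - 1*(-42) = N + 42 = 42 + N)
(x(-115) - 348)*(22479 + 21429) + 45813 = ((42 - 115) - 348)*(22479 + 21429) + 45813 = (-73 - 348)*43908 + 45813 = -421*43908 + 45813 = -18485268 + 45813 = -18439455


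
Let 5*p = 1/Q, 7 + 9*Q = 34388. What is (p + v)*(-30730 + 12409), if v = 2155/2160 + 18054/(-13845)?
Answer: 128205877092569/22848237360 ≈ 5611.2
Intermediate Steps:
Q = 34381/9 (Q = -7/9 + (⅑)*34388 = -7/9 + 34388/9 = 34381/9 ≈ 3820.1)
p = 9/171905 (p = 1/(5*(34381/9)) = (⅕)*(9/34381) = 9/171905 ≈ 5.2354e-5)
v = -610711/1993680 (v = 2155*(1/2160) + 18054*(-1/13845) = 431/432 - 6018/4615 = -610711/1993680 ≈ -0.30632)
(p + v)*(-30730 + 12409) = (9/171905 - 610711/1993680)*(-30730 + 12409) = -20993266267/68544712080*(-18321) = 128205877092569/22848237360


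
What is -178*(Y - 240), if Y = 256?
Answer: -2848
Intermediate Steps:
-178*(Y - 240) = -178*(256 - 240) = -178*16 = -2848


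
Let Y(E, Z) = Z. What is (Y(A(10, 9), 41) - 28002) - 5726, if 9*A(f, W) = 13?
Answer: -33687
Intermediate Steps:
A(f, W) = 13/9 (A(f, W) = (⅑)*13 = 13/9)
(Y(A(10, 9), 41) - 28002) - 5726 = (41 - 28002) - 5726 = -27961 - 5726 = -33687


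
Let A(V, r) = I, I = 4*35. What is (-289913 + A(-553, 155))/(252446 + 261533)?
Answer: -289773/513979 ≈ -0.56378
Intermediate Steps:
I = 140
A(V, r) = 140
(-289913 + A(-553, 155))/(252446 + 261533) = (-289913 + 140)/(252446 + 261533) = -289773/513979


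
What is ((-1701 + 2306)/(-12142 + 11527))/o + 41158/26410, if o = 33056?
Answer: 83670311347/53690051040 ≈ 1.5584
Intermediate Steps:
((-1701 + 2306)/(-12142 + 11527))/o + 41158/26410 = ((-1701 + 2306)/(-12142 + 11527))/33056 + 41158/26410 = (605/(-615))*(1/33056) + 41158*(1/26410) = (605*(-1/615))*(1/33056) + 20579/13205 = -121/123*1/33056 + 20579/13205 = -121/4065888 + 20579/13205 = 83670311347/53690051040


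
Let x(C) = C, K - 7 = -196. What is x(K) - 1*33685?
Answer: -33874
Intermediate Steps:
K = -189 (K = 7 - 196 = -189)
x(K) - 1*33685 = -189 - 1*33685 = -189 - 33685 = -33874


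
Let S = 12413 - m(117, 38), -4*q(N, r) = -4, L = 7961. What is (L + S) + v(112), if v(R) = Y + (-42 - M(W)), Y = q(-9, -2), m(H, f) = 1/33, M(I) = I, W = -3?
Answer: 671087/33 ≈ 20336.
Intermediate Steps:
m(H, f) = 1/33
q(N, r) = 1 (q(N, r) = -¼*(-4) = 1)
Y = 1
S = 409628/33 (S = 12413 - 1*1/33 = 12413 - 1/33 = 409628/33 ≈ 12413.)
v(R) = -38 (v(R) = 1 + (-42 - 1*(-3)) = 1 + (-42 + 3) = 1 - 39 = -38)
(L + S) + v(112) = (7961 + 409628/33) - 38 = 672341/33 - 38 = 671087/33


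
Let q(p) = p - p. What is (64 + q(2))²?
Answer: 4096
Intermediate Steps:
q(p) = 0
(64 + q(2))² = (64 + 0)² = 64² = 4096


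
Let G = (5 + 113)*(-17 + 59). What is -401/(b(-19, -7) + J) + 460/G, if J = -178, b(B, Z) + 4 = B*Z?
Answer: 71782/8673 ≈ 8.2765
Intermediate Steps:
b(B, Z) = -4 + B*Z
G = 4956 (G = 118*42 = 4956)
-401/(b(-19, -7) + J) + 460/G = -401/((-4 - 19*(-7)) - 178) + 460/4956 = -401/((-4 + 133) - 178) + 460*(1/4956) = -401/(129 - 178) + 115/1239 = -401/(-49) + 115/1239 = -401*(-1/49) + 115/1239 = 401/49 + 115/1239 = 71782/8673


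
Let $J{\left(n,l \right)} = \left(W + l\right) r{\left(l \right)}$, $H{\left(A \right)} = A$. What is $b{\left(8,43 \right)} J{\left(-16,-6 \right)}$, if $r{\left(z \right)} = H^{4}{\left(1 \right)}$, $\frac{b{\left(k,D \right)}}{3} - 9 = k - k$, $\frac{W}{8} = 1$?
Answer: $54$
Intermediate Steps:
$W = 8$ ($W = 8 \cdot 1 = 8$)
$b{\left(k,D \right)} = 27$ ($b{\left(k,D \right)} = 27 + 3 \left(k - k\right) = 27 + 3 \cdot 0 = 27 + 0 = 27$)
$r{\left(z \right)} = 1$ ($r{\left(z \right)} = 1^{4} = 1$)
$J{\left(n,l \right)} = 8 + l$ ($J{\left(n,l \right)} = \left(8 + l\right) 1 = 8 + l$)
$b{\left(8,43 \right)} J{\left(-16,-6 \right)} = 27 \left(8 - 6\right) = 27 \cdot 2 = 54$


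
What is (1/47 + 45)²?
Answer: 4477456/2209 ≈ 2026.9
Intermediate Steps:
(1/47 + 45)² = (2116/47)² = 4477456/2209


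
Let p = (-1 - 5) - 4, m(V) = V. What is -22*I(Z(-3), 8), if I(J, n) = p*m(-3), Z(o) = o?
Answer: -660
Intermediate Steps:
p = -10 (p = -6 - 4 = -10)
I(J, n) = 30 (I(J, n) = -10*(-3) = 30)
-22*I(Z(-3), 8) = -22*30 = -660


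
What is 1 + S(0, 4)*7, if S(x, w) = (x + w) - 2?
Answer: 15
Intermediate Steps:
S(x, w) = -2 + w + x (S(x, w) = (w + x) - 2 = -2 + w + x)
1 + S(0, 4)*7 = 1 + (-2 + 4 + 0)*7 = 1 + 2*7 = 1 + 14 = 15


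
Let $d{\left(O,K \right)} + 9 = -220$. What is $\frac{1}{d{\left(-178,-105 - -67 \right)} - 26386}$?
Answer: $- \frac{1}{26615} \approx -3.7573 \cdot 10^{-5}$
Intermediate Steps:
$d{\left(O,K \right)} = -229$ ($d{\left(O,K \right)} = -9 - 220 = -229$)
$\frac{1}{d{\left(-178,-105 - -67 \right)} - 26386} = \frac{1}{-229 - 26386} = \frac{1}{-26615} = - \frac{1}{26615}$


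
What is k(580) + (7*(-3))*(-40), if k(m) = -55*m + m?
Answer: -30480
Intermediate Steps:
k(m) = -54*m
k(580) + (7*(-3))*(-40) = -54*580 + (7*(-3))*(-40) = -31320 - 21*(-40) = -31320 + 840 = -30480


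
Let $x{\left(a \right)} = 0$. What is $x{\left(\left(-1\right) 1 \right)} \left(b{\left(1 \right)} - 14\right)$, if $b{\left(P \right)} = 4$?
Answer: $0$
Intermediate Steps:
$x{\left(\left(-1\right) 1 \right)} \left(b{\left(1 \right)} - 14\right) = 0 \left(4 - 14\right) = 0 \left(-10\right) = 0$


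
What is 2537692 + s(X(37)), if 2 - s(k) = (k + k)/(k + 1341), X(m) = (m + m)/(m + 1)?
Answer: 32375900015/12758 ≈ 2.5377e+6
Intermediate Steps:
X(m) = 2*m/(1 + m) (X(m) = (2*m)/(1 + m) = 2*m/(1 + m))
s(k) = 2 - 2*k/(1341 + k) (s(k) = 2 - (k + k)/(k + 1341) = 2 - 2*k/(1341 + k))
2537692 + s(X(37)) = 2537692 + 2682/(1341 + 2*37/(1 + 37)) = 2537692 + 2682/(1341 + 2*37/38) = 2537692 + 2682/(1341 + 2*37*(1/38)) = 2537692 + 2682/(1341 + 37/19) = 2537692 + 2682/(25516/19) = 2537692 + 2682*(19/25516) = 2537692 + 25479/12758 = 32375900015/12758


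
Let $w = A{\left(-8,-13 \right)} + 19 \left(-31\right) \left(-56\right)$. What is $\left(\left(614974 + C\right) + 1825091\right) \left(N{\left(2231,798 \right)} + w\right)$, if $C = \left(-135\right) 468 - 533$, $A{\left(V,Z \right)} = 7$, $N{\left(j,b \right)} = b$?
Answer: $80294557728$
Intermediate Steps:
$C = -63713$ ($C = -63180 - 533 = -63713$)
$w = 32991$ ($w = 7 + 19 \left(-31\right) \left(-56\right) = 7 - -32984 = 7 + 32984 = 32991$)
$\left(\left(614974 + C\right) + 1825091\right) \left(N{\left(2231,798 \right)} + w\right) = \left(\left(614974 - 63713\right) + 1825091\right) \left(798 + 32991\right) = \left(551261 + 1825091\right) 33789 = 2376352 \cdot 33789 = 80294557728$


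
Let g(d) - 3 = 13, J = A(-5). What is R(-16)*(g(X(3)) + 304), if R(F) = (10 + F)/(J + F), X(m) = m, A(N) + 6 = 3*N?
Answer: 1920/37 ≈ 51.892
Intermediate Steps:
A(N) = -6 + 3*N
J = -21 (J = -6 + 3*(-5) = -6 - 15 = -21)
g(d) = 16 (g(d) = 3 + 13 = 16)
R(F) = (10 + F)/(-21 + F)
R(-16)*(g(X(3)) + 304) = ((10 - 16)/(-21 - 16))*(16 + 304) = (-6/(-37))*320 = -1/37*(-6)*320 = (6/37)*320 = 1920/37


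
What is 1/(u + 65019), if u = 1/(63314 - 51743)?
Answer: 11571/752334850 ≈ 1.5380e-5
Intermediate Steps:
u = 1/11571 ≈ 8.6423e-5
1/(u + 65019) = 1/(1/11571 + 65019) = 1/(752334850/11571) = 11571/752334850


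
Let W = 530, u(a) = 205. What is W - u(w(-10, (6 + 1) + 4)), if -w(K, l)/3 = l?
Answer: 325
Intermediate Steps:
w(K, l) = -3*l
W - u(w(-10, (6 + 1) + 4)) = 530 - 1*205 = 530 - 205 = 325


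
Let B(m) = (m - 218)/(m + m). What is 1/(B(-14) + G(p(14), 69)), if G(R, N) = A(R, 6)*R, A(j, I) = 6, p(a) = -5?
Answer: -7/152 ≈ -0.046053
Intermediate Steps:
B(m) = (-218 + m)/(2*m) (B(m) = (-218 + m)/((2*m)) = (-218 + m)*(1/(2*m)) = (-218 + m)/(2*m))
G(R, N) = 6*R
1/(B(-14) + G(p(14), 69)) = 1/((1/2)*(-218 - 14)/(-14) + 6*(-5)) = 1/((1/2)*(-1/14)*(-232) - 30) = 1/(58/7 - 30) = 1/(-152/7) = -7/152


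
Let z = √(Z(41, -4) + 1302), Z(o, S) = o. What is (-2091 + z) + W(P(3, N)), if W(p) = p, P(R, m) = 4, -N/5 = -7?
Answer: -2087 + √1343 ≈ -2050.4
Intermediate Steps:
N = 35 (N = -5*(-7) = 35)
z = √1343 (z = √(41 + 1302) = √1343 ≈ 36.647)
(-2091 + z) + W(P(3, N)) = (-2091 + √1343) + 4 = -2087 + √1343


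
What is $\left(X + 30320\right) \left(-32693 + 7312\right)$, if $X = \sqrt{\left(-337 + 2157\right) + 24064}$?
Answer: $-769551920 - 152286 \sqrt{719} \approx -7.7364 \cdot 10^{8}$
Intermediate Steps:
$X = 6 \sqrt{719}$ ($X = \sqrt{1820 + 24064} = \sqrt{25884} = 6 \sqrt{719} \approx 160.89$)
$\left(X + 30320\right) \left(-32693 + 7312\right) = \left(6 \sqrt{719} + 30320\right) \left(-32693 + 7312\right) = \left(30320 + 6 \sqrt{719}\right) \left(-25381\right) = -769551920 - 152286 \sqrt{719}$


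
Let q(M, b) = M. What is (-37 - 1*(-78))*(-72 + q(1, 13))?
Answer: -2911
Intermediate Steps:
(-37 - 1*(-78))*(-72 + q(1, 13)) = (-37 - 1*(-78))*(-72 + 1) = (-37 + 78)*(-71) = 41*(-71) = -2911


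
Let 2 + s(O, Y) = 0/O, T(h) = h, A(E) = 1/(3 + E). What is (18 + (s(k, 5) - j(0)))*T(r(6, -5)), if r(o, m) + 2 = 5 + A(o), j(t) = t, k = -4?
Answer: 448/9 ≈ 49.778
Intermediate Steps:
r(o, m) = 3 + 1/(3 + o) (r(o, m) = -2 + (5 + 1/(3 + o)) = 3 + 1/(3 + o))
s(O, Y) = -2 (s(O, Y) = -2 + 0/O = -2 + 0 = -2)
(18 + (s(k, 5) - j(0)))*T(r(6, -5)) = (18 + (-2 - 1*0))*((10 + 3*6)/(3 + 6)) = (18 + (-2 + 0))*((10 + 18)/9) = (18 - 2)*((1/9)*28) = 16*(28/9) = 448/9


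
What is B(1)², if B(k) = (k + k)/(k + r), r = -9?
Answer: 1/16 ≈ 0.062500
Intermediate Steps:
B(k) = 2*k/(-9 + k) (B(k) = (k + k)/(k - 9) = (2*k)/(-9 + k) = 2*k/(-9 + k))
B(1)² = (2*1/(-9 + 1))² = (2*1/(-8))² = (2*1*(-⅛))² = (-¼)² = 1/16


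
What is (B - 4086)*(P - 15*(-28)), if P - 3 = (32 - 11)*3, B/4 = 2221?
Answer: 2331828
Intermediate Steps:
B = 8884 (B = 4*2221 = 8884)
P = 66 (P = 3 + (32 - 11)*3 = 3 + 21*3 = 3 + 63 = 66)
(B - 4086)*(P - 15*(-28)) = (8884 - 4086)*(66 - 15*(-28)) = 4798*(66 + 420) = 4798*486 = 2331828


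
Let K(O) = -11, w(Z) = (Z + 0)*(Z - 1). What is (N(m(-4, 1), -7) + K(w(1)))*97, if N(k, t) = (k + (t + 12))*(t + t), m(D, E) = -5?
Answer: -1067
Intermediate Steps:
w(Z) = Z*(-1 + Z)
N(k, t) = 2*t*(12 + k + t) (N(k, t) = (k + (12 + t))*(2*t) = (12 + k + t)*(2*t) = 2*t*(12 + k + t))
(N(m(-4, 1), -7) + K(w(1)))*97 = (2*(-7)*(12 - 5 - 7) - 11)*97 = (2*(-7)*0 - 11)*97 = (0 - 11)*97 = -11*97 = -1067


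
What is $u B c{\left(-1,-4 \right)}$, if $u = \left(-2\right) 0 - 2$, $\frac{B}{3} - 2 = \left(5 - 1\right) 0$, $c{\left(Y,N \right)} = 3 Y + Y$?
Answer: $48$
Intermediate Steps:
$c{\left(Y,N \right)} = 4 Y$
$B = 6$ ($B = 6 + 3 \left(5 - 1\right) 0 = 6 + 3 \cdot 4 \cdot 0 = 6 + 3 \cdot 0 = 6 + 0 = 6$)
$u = -2$ ($u = 0 - 2 = -2$)
$u B c{\left(-1,-4 \right)} = \left(-2\right) 6 \cdot 4 \left(-1\right) = \left(-12\right) \left(-4\right) = 48$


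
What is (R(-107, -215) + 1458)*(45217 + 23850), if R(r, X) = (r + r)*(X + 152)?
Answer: 1031860980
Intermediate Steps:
R(r, X) = 2*r*(152 + X) (R(r, X) = (2*r)*(152 + X) = 2*r*(152 + X))
(R(-107, -215) + 1458)*(45217 + 23850) = (2*(-107)*(152 - 215) + 1458)*(45217 + 23850) = (2*(-107)*(-63) + 1458)*69067 = (13482 + 1458)*69067 = 14940*69067 = 1031860980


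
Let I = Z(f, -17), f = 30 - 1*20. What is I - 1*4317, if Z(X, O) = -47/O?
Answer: -73342/17 ≈ -4314.2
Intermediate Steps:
f = 10 (f = 30 - 20 = 10)
I = 47/17 (I = -47/(-17) = -47*(-1/17) = 47/17 ≈ 2.7647)
I - 1*4317 = 47/17 - 1*4317 = 47/17 - 4317 = -73342/17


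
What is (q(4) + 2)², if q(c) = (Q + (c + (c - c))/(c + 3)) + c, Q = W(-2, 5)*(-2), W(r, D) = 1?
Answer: 1024/49 ≈ 20.898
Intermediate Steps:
Q = -2 (Q = 1*(-2) = -2)
q(c) = -2 + c + c/(3 + c) (q(c) = (-2 + (c + (c - c))/(c + 3)) + c = (-2 + (c + 0)/(3 + c)) + c = (-2 + c/(3 + c)) + c = -2 + c + c/(3 + c))
(q(4) + 2)² = ((-6 + 4² + 2*4)/(3 + 4) + 2)² = ((-6 + 16 + 8)/7 + 2)² = ((⅐)*18 + 2)² = (18/7 + 2)² = (32/7)² = 1024/49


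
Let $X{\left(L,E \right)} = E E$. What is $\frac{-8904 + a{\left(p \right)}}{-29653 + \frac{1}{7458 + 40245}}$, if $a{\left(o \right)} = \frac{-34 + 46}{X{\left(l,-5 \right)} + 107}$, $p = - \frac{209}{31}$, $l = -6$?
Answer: $\frac{4672174929}{15559907638} \approx 0.30027$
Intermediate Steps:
$X{\left(L,E \right)} = E^{2}$
$p = - \frac{209}{31}$ ($p = \left(-209\right) \frac{1}{31} = - \frac{209}{31} \approx -6.7419$)
$a{\left(o \right)} = \frac{1}{11}$ ($a{\left(o \right)} = \frac{-34 + 46}{\left(-5\right)^{2} + 107} = \frac{12}{25 + 107} = \frac{12}{132} = 12 \cdot \frac{1}{132} = \frac{1}{11}$)
$\frac{-8904 + a{\left(p \right)}}{-29653 + \frac{1}{7458 + 40245}} = \frac{-8904 + \frac{1}{11}}{-29653 + \frac{1}{7458 + 40245}} = - \frac{97943}{11 \left(-29653 + \frac{1}{47703}\right)} = - \frac{97943}{11 \left(- \frac{1414537058}{47703}\right)} = \left(- \frac{97943}{11}\right) \left(- \frac{47703}{1414537058}\right) = \frac{4672174929}{15559907638}$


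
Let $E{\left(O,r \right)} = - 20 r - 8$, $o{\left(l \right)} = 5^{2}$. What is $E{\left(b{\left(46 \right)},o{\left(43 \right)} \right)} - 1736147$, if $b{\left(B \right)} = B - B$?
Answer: $-1736655$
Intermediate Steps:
$b{\left(B \right)} = 0$
$o{\left(l \right)} = 25$
$E{\left(O,r \right)} = -8 - 20 r$
$E{\left(b{\left(46 \right)},o{\left(43 \right)} \right)} - 1736147 = \left(-8 - 500\right) - 1736147 = \left(-8 - 500\right) + \left(-2385356 + 649209\right) = -508 - 1736147 = -1736655$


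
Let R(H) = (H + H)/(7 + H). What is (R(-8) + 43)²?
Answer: 3481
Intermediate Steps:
R(H) = 2*H/(7 + H) (R(H) = (2*H)/(7 + H) = 2*H/(7 + H))
(R(-8) + 43)² = (2*(-8)/(7 - 8) + 43)² = (2*(-8)/(-1) + 43)² = (2*(-8)*(-1) + 43)² = (16 + 43)² = 59² = 3481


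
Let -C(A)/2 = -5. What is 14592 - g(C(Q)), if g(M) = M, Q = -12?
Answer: 14582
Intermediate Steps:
C(A) = 10 (C(A) = -2*(-5) = 10)
14592 - g(C(Q)) = 14592 - 1*10 = 14592 - 10 = 14582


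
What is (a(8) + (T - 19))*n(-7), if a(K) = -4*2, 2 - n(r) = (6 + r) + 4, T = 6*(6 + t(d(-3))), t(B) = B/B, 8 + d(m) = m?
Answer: -15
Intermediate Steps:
d(m) = -8 + m
t(B) = 1
T = 42 (T = 6*(6 + 1) = 6*7 = 42)
n(r) = -8 - r (n(r) = 2 - ((6 + r) + 4) = 2 - (10 + r) = 2 + (-10 - r) = -8 - r)
a(K) = -8
(a(8) + (T - 19))*n(-7) = (-8 + (42 - 19))*(-8 - 1*(-7)) = (-8 + 23)*(-8 + 7) = 15*(-1) = -15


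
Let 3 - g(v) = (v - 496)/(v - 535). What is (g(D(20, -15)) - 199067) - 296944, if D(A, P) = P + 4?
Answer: -6944125/14 ≈ -4.9601e+5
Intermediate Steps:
D(A, P) = 4 + P
g(v) = 3 - (-496 + v)/(-535 + v) (g(v) = 3 - (v - 496)/(v - 535) = 3 - (-496 + v)/(-535 + v))
(g(D(20, -15)) - 199067) - 296944 = ((-1109 + 2*(4 - 15))/(-535 + (4 - 15)) - 199067) - 296944 = ((-1109 + 2*(-11))/(-535 - 11) - 199067) - 296944 = ((-1109 - 22)/(-546) - 199067) - 296944 = (-1/546*(-1131) - 199067) - 296944 = (29/14 - 199067) - 296944 = -2786909/14 - 296944 = -6944125/14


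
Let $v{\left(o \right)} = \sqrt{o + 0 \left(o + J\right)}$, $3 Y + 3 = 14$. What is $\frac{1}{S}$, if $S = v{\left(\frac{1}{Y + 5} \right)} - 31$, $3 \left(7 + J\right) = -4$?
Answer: $- \frac{806}{24983} - \frac{\sqrt{78}}{24983} \approx -0.032615$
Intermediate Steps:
$J = - \frac{25}{3}$ ($J = -7 + \frac{1}{3} \left(-4\right) = -7 - \frac{4}{3} = - \frac{25}{3} \approx -8.3333$)
$Y = \frac{11}{3}$ ($Y = -1 + \frac{1}{3} \cdot 14 = -1 + \frac{14}{3} = \frac{11}{3} \approx 3.6667$)
$v{\left(o \right)} = \sqrt{o}$ ($v{\left(o \right)} = \sqrt{o + 0 \left(o - \frac{25}{3}\right)} = \sqrt{o + 0 \left(- \frac{25}{3} + o\right)} = \sqrt{o + 0} = \sqrt{o}$)
$S = -31 + \frac{\sqrt{78}}{26}$ ($S = \sqrt{\frac{1}{\frac{11}{3} + 5}} - 31 = \sqrt{\frac{1}{\frac{26}{3}}} - 31 = \sqrt{\frac{3}{26}} - 31 = \frac{\sqrt{78}}{26} - 31 = -31 + \frac{\sqrt{78}}{26} \approx -30.66$)
$\frac{1}{S} = \frac{1}{-31 + \frac{\sqrt{78}}{26}}$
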